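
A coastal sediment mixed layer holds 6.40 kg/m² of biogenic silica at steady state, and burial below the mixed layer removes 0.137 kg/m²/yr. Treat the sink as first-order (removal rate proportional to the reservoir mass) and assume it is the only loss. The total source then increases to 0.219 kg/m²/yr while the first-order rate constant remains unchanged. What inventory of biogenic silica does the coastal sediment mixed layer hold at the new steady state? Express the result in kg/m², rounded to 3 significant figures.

10.2 kg/m²

Rate constant k = F/M = 0.137 / 6.40 = 0.02141 yr⁻¹.
At the new steady state, source = k·M_new ⇒ M_new = 0.219 / 0.02141 = 10.23 kg/m².
(Equivalently M_new = M × F_new/F_old = 6.40 × 0.219/0.137.)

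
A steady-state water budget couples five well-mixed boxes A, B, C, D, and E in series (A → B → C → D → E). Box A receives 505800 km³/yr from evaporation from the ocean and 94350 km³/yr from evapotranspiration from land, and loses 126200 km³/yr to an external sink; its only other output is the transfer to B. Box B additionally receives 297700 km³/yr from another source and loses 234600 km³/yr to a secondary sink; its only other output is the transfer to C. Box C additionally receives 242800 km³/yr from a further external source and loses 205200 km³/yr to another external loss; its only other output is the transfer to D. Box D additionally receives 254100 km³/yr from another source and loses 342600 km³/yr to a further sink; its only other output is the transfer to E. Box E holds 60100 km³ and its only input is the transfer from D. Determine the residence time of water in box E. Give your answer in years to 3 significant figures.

0.124 yr

Box A: F(A→B) = (505800 + 94350) − 126200 = 473950 km³/yr.
Box B: F(B→C) = (473950 + 297700) − 234600 = 537050 km³/yr.
Box C: F(C→D) = (537050 + 242800) − 205200 = 574650 km³/yr.
Box D: F(D→E) = (574650 + 254100) − 342600 = 486150 km³/yr.
Box E throughput = its input = 486150 km³/yr; τ = 60100 / 486150 = 0.1236 yr.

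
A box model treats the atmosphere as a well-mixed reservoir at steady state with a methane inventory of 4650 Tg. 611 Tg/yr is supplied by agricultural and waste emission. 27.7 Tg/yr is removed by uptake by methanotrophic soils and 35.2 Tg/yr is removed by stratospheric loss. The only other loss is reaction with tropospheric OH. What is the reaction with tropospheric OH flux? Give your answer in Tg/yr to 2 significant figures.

550 Tg/yr

At steady state ΣF_in = ΣF_out.
ΣF_in = 611.00 Tg/yr.
Reaction with tropospheric OH flux = ΣF_in − (27.7 + 35.2) = 611.00 − 62.90 = 548.1 Tg/yr.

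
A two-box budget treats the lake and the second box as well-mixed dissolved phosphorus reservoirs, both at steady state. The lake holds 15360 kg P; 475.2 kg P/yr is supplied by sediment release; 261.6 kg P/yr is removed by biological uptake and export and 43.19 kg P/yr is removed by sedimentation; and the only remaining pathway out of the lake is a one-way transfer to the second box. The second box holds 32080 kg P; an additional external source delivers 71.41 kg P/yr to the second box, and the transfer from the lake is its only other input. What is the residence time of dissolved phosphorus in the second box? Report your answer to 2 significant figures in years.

130 yr

Balance the lake: ΣF_in = 475.20 kg P/yr.
Transfer to the second box = ΣF_in − (261.6 + 43.19) = 170.41 kg P/yr.
Total input to the second box = 170.41 + 71.41 = 241.82 kg P/yr; at steady state this equals its total output.
τ = M / F = 32080 / 241.82 = 132.7 yr.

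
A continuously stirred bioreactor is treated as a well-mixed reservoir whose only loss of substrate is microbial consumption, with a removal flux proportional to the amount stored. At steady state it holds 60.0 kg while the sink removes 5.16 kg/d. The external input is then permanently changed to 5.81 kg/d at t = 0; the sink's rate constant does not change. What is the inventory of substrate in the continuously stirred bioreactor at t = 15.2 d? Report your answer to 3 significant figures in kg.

65.5 kg

The sink rate constant is k = F₀/M₀ = 5.16/60.0 = 0.08600 d⁻¹.
Solving dM/dt = F₁ − kM with M(0) = M₀ gives M(t) = F₁/k + (M₀ − F₁/k)·e^(−kt).
F₁/k = 5.81/0.08600 = 67.558 kg; kt = 0.08600 × 15.2 = 1.307, e^(−kt) = 0.2706.
M(15.2) = 67.558 + (60.0 − 67.558) × 0.2706 = 67.558 − 2.045 = 65.513 kg.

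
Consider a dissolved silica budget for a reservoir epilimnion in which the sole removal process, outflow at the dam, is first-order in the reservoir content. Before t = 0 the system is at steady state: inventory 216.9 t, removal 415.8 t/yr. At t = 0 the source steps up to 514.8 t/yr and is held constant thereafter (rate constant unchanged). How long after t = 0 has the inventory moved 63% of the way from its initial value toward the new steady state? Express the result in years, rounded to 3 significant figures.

τ = M₀/F₀ = 216.9/415.8 = 0.5216 yr.
The remaining gap fraction is e^(−t/τ); 63% covered ⇒ e^(−t/τ) = 0.370.
t = −τ ln(0.370) = 0.5216 × 0.9943 = 0.5186 yr.

0.519 yr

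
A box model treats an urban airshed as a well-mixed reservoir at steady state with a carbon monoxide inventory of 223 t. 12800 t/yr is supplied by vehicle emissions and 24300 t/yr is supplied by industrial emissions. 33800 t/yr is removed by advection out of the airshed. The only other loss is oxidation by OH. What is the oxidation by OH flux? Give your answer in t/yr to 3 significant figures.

At steady state ΣF_in = ΣF_out.
ΣF_in = 12800 + 24300 = 37100 t/yr.
Oxidation by OH flux = ΣF_in − (33800) = 37100 − 33800 = 3300 t/yr.

3300 t/yr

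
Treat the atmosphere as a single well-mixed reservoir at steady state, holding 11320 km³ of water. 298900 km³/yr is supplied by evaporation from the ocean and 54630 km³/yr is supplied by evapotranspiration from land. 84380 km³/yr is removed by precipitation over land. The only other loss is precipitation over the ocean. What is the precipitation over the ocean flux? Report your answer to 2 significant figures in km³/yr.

At steady state ΣF_in = ΣF_out.
ΣF_in = 298900 + 54630 = 353530 km³/yr.
Precipitation over the ocean flux = ΣF_in − (84380) = 353530 − 84380 = 269200 km³/yr.

270000 km³/yr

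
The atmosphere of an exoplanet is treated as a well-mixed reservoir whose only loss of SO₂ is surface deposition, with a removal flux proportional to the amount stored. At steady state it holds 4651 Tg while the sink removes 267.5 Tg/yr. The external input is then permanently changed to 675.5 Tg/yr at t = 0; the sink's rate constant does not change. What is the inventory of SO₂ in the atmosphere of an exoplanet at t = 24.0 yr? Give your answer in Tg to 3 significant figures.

τ = M₀/F₀ = 4651/267.5 = 17.39 yr; rate constant k = 1/τ.
New steady state M_∞ = F₁/k = F₁·τ = 675.5 × 17.39 = 11745 Tg.
M(t) = M_∞ + (M₀ − M_∞)·e^(−t/τ); t/τ = 24.0/17.39 = 1.380, so e^(−t/τ) = 0.2515.
M(t) = 11745 − 7094 × 0.2515 = 9960.8 Tg.

9960 Tg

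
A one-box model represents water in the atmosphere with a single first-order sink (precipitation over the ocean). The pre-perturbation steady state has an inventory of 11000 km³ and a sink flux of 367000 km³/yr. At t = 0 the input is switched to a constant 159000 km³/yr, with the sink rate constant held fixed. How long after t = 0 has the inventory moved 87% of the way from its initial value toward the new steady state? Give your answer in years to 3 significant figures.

0.0612 yr

τ = M₀/F₀ = 11000/367000 = 0.02997 yr.
The remaining gap fraction is e^(−t/τ); 87% covered ⇒ e^(−t/τ) = 0.130.
t = −τ ln(0.130) = 0.02997 × 2.040 = 0.06115 yr.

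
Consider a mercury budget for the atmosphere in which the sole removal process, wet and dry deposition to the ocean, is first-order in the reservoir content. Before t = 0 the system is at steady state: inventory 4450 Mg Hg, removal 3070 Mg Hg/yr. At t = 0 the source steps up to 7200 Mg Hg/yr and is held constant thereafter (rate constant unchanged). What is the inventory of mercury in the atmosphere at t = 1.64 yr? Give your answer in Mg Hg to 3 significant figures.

The sink rate constant is k = F₀/M₀ = 3070/4450 = 0.6899 yr⁻¹.
Solving dM/dt = F₁ − kM with M(0) = M₀ gives M(t) = F₁/k + (M₀ − F₁/k)·e^(−kt).
F₁/k = 7200/0.6899 = 10436 Mg Hg; kt = 0.6899 × 1.64 = 1.131, e^(−kt) = 0.3226.
M(1.64) = 10436 + (4450 − 10436) × 0.3226 = 10436 − 1931 = 8505.4 Mg Hg.

8510 Mg Hg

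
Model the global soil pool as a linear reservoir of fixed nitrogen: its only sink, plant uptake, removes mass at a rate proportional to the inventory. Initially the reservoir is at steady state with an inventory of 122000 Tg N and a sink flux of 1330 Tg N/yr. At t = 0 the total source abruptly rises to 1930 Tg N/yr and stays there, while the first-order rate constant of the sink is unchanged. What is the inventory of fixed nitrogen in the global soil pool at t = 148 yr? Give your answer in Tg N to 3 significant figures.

The sink rate constant is k = F₀/M₀ = 1330/122000 = 0.01090 yr⁻¹.
Solving dM/dt = F₁ − kM with M(0) = M₀ gives M(t) = F₁/k + (M₀ − F₁/k)·e^(−kt).
F₁/k = 1930/0.01090 = 177040 Tg N; kt = 0.01090 × 148 = 1.613, e^(−kt) = 0.1992.
M(148) = 177040 + (122000 − 177040) × 0.1992 = 177040 − 10960 = 166070 Tg N.

166000 Tg N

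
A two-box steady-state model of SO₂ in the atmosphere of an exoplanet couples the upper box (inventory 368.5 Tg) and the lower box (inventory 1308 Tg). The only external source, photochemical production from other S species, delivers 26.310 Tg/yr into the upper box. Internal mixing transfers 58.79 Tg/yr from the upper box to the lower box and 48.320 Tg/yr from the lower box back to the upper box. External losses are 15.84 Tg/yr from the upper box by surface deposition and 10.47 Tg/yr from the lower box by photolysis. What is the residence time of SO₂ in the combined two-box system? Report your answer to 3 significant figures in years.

63.7 yr

Residence time in the combined system uses the total inventory and the total *external* removal — internal exchanges between the two boxes cancel.
M_total = 368.5 + 1308 = 1676.5 Tg.
ΣF_external_out = 15.84 + 10.47 = 26.310 Tg/yr.
τ = M_total / ΣF_ext = 1676.5 / 26.310 = 63.72 yr.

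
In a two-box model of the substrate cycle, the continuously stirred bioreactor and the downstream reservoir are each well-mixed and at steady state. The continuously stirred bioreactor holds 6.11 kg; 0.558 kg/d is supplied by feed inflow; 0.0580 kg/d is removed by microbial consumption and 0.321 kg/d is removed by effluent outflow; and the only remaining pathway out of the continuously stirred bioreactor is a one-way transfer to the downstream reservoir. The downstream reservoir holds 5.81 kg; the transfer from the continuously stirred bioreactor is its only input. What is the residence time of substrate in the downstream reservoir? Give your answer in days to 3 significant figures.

32.5 d

Balance the continuously stirred bioreactor: ΣF_in = 0.55800 kg/d.
Transfer to the downstream reservoir = ΣF_in − (0.0580 + 0.321) = 0.17900 kg/d.
At steady state the output of the downstream reservoir equals its input, 0.17900 kg/d.
τ = M / F = 5.81 / 0.17900 = 32.46 d.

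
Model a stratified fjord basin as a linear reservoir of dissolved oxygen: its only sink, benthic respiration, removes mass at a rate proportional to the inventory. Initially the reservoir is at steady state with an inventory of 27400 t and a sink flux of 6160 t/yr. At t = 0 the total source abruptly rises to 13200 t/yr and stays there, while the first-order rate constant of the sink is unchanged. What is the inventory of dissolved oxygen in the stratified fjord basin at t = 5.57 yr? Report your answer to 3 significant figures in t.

τ = M₀/F₀ = 27400/6160 = 4.448 yr; rate constant k = 1/τ.
New steady state M_∞ = F₁/k = F₁·τ = 13200 × 4.448 = 58714 t.
M(t) = M_∞ + (M₀ − M_∞)·e^(−t/τ); t/τ = 5.57/4.448 = 1.252, so e^(−t/τ) = 0.2859.
M(t) = 58714 − 31310 × 0.2859 = 49763 t.

49800 t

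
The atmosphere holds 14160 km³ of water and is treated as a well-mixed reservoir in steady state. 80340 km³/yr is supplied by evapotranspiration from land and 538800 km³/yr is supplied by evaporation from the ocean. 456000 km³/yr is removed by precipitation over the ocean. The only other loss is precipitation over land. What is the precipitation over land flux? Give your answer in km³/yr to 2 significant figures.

At steady state ΣF_in = ΣF_out.
ΣF_in = 80340 + 538800 = 619140 km³/yr.
Precipitation over land flux = ΣF_in − (456000) = 619140 − 456000 = 163100 km³/yr.

160000 km³/yr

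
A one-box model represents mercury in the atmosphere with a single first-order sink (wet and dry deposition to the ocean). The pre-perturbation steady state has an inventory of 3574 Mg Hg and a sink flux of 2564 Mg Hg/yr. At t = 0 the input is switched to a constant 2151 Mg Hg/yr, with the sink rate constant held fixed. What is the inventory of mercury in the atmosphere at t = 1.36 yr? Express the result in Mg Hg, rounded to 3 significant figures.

3220 Mg Hg

Residence time τ = M₀/F₀ = 1.394 yr. The eventual steady state is M_∞ = M₀·(F₁/F₀) = 3574 × 2151/2564 = 2998.3 Mg Hg.
The anomaly ΔM(t) = M(t) − M_∞ decays as ΔM₀·e^(−t/τ) with ΔM₀ = 3574 − 2998.3 = 575.7 Mg Hg.
At t = 1.36 yr, e^(−t/τ) = e^(−0.9757) = 0.3769, so ΔM = 217.0 Mg Hg and M = 2998.3 + 217.0 = 3215.3 Mg Hg.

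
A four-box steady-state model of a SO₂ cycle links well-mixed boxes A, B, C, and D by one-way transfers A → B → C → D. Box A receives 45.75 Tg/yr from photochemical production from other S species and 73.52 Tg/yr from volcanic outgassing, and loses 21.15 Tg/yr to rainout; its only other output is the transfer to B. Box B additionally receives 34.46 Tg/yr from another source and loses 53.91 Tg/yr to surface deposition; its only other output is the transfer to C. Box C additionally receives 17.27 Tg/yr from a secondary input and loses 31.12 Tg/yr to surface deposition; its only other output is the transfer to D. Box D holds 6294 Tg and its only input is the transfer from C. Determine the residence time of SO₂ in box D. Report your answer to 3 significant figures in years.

Box A: F(A→B) = (45.75 + 73.52) − 21.15 = 98.120 Tg/yr.
Box B: F(B→C) = (98.120 + 34.46) − 53.91 = 78.670 Tg/yr.
Box C: F(C→D) = (78.670 + 17.27) − 31.12 = 64.820 Tg/yr.
Box D throughput = its input = 64.820 Tg/yr; τ = 6294 / 64.820 = 97.10 yr.

97.1 yr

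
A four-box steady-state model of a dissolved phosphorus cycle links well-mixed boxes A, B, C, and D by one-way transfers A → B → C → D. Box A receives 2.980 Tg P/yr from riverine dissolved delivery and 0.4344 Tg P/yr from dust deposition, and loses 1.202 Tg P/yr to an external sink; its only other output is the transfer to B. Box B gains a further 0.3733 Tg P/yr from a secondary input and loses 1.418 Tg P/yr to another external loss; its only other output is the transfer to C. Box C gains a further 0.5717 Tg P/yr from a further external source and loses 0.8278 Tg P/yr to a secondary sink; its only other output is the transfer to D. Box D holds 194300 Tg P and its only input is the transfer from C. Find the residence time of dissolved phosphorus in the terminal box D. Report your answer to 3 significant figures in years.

Box A: F(A→B) = (2.980 + 0.4344) − 1.202 = 2.2124 Tg P/yr.
Box B: F(B→C) = (2.2124 + 0.3733) − 1.418 = 1.1677 Tg P/yr.
Box C: F(C→D) = (1.1677 + 0.5717) − 0.8278 = 0.91160 Tg P/yr.
Box D throughput = its input = 0.91160 Tg P/yr; τ = 194300 / 0.91160 = 213100 yr.

213000 yr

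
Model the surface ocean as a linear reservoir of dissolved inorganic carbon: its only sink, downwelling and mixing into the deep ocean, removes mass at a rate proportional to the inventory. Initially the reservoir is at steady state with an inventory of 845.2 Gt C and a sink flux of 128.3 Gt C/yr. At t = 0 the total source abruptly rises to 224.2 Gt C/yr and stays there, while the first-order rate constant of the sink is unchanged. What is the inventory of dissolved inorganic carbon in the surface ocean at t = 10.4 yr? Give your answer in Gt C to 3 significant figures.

τ = M₀/F₀ = 845.2/128.3 = 6.588 yr; rate constant k = 1/τ.
New steady state M_∞ = F₁/k = F₁·τ = 224.2 × 6.588 = 1477.0 Gt C.
M(t) = M_∞ + (M₀ − M_∞)·e^(−t/τ); t/τ = 10.4/6.588 = 1.579, so e^(−t/τ) = 0.2062.
M(t) = 1477.0 − 631.8 × 0.2062 = 1346.7 Gt C.

1350 Gt C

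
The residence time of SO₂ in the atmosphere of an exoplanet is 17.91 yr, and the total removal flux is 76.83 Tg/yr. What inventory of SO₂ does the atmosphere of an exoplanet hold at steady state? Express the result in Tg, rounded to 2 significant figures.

τ = M/F ⇒ M = τ × F = 17.91 × 76.83 = 1376 Tg.

1400 Tg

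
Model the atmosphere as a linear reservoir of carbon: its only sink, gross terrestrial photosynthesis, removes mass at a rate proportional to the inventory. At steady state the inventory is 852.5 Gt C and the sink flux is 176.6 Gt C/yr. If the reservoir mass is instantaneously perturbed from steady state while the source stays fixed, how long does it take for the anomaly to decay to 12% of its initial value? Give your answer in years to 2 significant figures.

10 yr

For a linear reservoir the anomaly decays as exp(−t/τ) with τ = M/F = 852.5/176.6 = 4.827 yr.
exp(−t/τ) = 0.12 ⇒ t = −τ ln(0.12) = 4.827 × 2.120 = 10.24 yr.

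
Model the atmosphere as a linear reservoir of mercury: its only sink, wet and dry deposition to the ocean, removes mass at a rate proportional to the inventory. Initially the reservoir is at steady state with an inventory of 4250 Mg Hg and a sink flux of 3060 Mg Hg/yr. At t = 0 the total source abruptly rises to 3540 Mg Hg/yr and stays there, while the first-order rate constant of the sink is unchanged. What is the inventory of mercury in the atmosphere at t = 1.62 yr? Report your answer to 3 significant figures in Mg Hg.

4710 Mg Hg

Residence time τ = M₀/F₀ = 1.389 yr. The eventual steady state is M_∞ = M₀·(F₁/F₀) = 4250 × 3540/3060 = 4916.7 Mg Hg.
The anomaly ΔM(t) = M(t) − M_∞ decays as ΔM₀·e^(−t/τ) with ΔM₀ = 4250 − 4916.7 = −666.7 Mg Hg.
At t = 1.62 yr, e^(−t/τ) = e^(−1.166) = 0.3115, so ΔM = −207.7 Mg Hg and M = 4916.7 − 207.7 = 4709.0 Mg Hg.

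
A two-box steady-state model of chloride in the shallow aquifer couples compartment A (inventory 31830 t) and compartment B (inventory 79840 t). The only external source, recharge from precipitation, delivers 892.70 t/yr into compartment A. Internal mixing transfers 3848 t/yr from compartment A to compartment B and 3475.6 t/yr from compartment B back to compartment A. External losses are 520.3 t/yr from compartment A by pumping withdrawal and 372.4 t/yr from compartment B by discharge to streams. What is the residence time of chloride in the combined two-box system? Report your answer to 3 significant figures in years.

Residence time in the combined system uses the total inventory and the total *external* removal — internal exchanges between the two boxes cancel.
M_total = 31830 + 79840 = 111670 t.
ΣF_external_out = 520.3 + 372.4 = 892.70 t/yr.
τ = M_total / ΣF_ext = 111670 / 892.70 = 125.1 yr.

125 yr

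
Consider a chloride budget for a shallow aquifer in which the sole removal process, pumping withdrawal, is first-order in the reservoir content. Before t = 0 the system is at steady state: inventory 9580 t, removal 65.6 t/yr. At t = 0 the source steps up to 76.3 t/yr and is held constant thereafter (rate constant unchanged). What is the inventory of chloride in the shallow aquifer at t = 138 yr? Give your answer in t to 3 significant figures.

The sink rate constant is k = F₀/M₀ = 65.6/9580 = 0.006848 yr⁻¹.
Solving dM/dt = F₁ − kM with M(0) = M₀ gives M(t) = F₁/k + (M₀ − F₁/k)·e^(−kt).
F₁/k = 76.3/0.006848 = 11143 t; kt = 0.006848 × 138 = 0.9450, e^(−kt) = 0.3887.
M(138) = 11143 + (9580 − 11143) × 0.3887 = 11143 − 607.4 = 10535 t.

10500 t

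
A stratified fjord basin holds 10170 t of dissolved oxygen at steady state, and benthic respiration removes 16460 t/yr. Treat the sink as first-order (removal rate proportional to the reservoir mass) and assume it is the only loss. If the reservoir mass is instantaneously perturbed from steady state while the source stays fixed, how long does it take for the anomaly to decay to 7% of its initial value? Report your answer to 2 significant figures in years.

For a linear reservoir the anomaly decays as exp(−t/τ) with τ = M/F = 10170/16460 = 0.6179 yr.
exp(−t/τ) = 0.07 ⇒ t = −τ ln(0.07) = 0.6179 × 2.659 = 1.643 yr.

1.6 yr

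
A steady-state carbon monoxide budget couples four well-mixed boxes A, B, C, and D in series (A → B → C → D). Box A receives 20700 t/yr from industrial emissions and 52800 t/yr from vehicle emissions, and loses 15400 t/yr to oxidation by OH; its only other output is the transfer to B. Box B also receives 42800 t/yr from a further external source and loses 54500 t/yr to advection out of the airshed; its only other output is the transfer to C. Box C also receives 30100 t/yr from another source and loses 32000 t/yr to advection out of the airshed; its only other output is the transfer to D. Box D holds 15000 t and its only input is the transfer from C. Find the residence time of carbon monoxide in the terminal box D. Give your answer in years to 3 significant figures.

0.337 yr

Box A: F(A→B) = (20700 + 52800) − 15400 = 58100 t/yr.
Box B: F(B→C) = (58100 + 42800) − 54500 = 46400 t/yr.
Box C: F(C→D) = (46400 + 30100) − 32000 = 44500 t/yr.
Box D throughput = its input = 44500 t/yr; τ = 15000 / 44500 = 0.3371 yr.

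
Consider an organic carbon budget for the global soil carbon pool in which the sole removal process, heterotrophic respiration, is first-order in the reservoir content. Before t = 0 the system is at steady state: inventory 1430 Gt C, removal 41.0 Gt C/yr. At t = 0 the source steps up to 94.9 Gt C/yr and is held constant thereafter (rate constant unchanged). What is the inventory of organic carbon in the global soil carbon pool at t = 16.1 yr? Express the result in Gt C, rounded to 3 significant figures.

τ = M₀/F₀ = 1430/41.0 = 34.88 yr; rate constant k = 1/τ.
New steady state M_∞ = F₁/k = F₁·τ = 94.9 × 34.88 = 3309.9 Gt C.
M(t) = M_∞ + (M₀ − M_∞)·e^(−t/τ); t/τ = 16.1/34.88 = 0.4616, so e^(−t/τ) = 0.6303.
M(t) = 3309.9 − 1880 × 0.6303 = 2125.1 Gt C.

2130 Gt C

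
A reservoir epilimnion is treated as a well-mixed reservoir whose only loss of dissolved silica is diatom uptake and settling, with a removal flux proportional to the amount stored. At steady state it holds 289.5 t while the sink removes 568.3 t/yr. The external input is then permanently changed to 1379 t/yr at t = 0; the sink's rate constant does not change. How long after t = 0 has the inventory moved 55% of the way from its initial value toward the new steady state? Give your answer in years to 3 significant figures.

τ = M₀/F₀ = 289.5/568.3 = 0.5094 yr.
The remaining gap fraction is e^(−t/τ); 55% covered ⇒ e^(−t/τ) = 0.450.
t = −τ ln(0.450) = 0.5094 × 0.7985 = 0.4068 yr.

0.407 yr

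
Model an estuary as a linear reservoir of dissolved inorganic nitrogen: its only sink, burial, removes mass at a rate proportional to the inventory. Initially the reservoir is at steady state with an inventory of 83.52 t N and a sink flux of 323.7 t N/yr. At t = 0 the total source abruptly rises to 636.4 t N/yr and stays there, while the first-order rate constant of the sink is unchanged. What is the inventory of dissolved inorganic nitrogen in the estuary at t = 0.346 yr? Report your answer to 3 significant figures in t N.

The sink rate constant is k = F₀/M₀ = 323.7/83.52 = 3.876 yr⁻¹.
Solving dM/dt = F₁ − kM with M(0) = M₀ gives M(t) = F₁/k + (M₀ − F₁/k)·e^(−kt).
F₁/k = 636.4/3.876 = 164.20 t N; kt = 3.876 × 0.346 = 1.341, e^(−kt) = 0.2616.
M(0.346) = 164.20 + (83.52 − 164.20) × 0.2616 = 164.20 − 21.11 = 143.10 t N.

143 t N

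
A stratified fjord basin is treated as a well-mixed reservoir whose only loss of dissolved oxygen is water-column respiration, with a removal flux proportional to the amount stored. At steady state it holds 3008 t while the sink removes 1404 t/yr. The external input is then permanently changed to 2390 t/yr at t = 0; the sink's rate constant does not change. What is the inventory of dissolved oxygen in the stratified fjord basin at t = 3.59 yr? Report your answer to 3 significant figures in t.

The sink rate constant is k = F₀/M₀ = 1404/3008 = 0.4668 yr⁻¹.
Solving dM/dt = F₁ − kM with M(0) = M₀ gives M(t) = F₁/k + (M₀ − F₁/k)·e^(−kt).
F₁/k = 2390/0.4668 = 5120.5 t; kt = 0.4668 × 3.59 = 1.676, e^(−kt) = 0.1872.
M(3.59) = 5120.5 + (3008 − 5120.5) × 0.1872 = 5120.5 − 395.4 = 4725.0 t.

4730 t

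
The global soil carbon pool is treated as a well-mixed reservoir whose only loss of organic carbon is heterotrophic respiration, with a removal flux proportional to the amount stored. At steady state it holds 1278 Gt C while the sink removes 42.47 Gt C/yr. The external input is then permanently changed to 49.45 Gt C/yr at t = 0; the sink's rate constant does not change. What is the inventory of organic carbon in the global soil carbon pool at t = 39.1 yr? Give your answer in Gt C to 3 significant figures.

1430 Gt C

τ = M₀/F₀ = 1278/42.47 = 30.09 yr; rate constant k = 1/τ.
New steady state M_∞ = F₁/k = F₁·τ = 49.45 × 30.09 = 1488.0 Gt C.
M(t) = M_∞ + (M₀ − M_∞)·e^(−t/τ); t/τ = 39.1/30.09 = 1.299, so e^(−t/τ) = 0.2727.
M(t) = 1488.0 − 210.0 × 0.2727 = 1430.8 Gt C.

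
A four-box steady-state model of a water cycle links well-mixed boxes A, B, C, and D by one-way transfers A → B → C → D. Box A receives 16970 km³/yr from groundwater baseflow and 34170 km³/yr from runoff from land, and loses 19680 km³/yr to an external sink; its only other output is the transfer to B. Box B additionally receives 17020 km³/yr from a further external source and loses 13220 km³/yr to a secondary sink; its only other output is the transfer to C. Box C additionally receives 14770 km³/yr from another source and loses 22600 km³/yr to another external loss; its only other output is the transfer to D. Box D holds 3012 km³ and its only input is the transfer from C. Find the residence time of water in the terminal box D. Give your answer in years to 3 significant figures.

Box A: F(A→B) = (16970 + 34170) − 19680 = 31460 km³/yr.
Box B: F(B→C) = (31460 + 17020) − 13220 = 35260 km³/yr.
Box C: F(C→D) = (35260 + 14770) − 22600 = 27430 km³/yr.
Box D throughput = its input = 27430 km³/yr; τ = 3012 / 27430 = 0.1098 yr.

0.110 yr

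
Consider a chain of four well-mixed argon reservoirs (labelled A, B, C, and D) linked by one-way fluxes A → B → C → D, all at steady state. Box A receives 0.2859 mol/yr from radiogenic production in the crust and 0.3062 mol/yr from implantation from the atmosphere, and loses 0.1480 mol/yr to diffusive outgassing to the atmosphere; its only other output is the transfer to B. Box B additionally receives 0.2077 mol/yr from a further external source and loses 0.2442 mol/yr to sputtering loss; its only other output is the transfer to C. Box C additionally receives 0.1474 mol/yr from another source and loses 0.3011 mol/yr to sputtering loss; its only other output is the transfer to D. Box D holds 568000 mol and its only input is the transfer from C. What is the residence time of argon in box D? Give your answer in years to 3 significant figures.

Box A: F(A→B) = (0.2859 + 0.3062) − 0.1480 = 0.44410 mol/yr.
Box B: F(B→C) = (0.44410 + 0.2077) − 0.2442 = 0.40760 mol/yr.
Box C: F(C→D) = (0.40760 + 0.1474) − 0.3011 = 0.25390 mol/yr.
Box D throughput = its input = 0.25390 mol/yr; τ = 568000 / 0.25390 = 2.237×10^6 yr.

2.24×10^6 yr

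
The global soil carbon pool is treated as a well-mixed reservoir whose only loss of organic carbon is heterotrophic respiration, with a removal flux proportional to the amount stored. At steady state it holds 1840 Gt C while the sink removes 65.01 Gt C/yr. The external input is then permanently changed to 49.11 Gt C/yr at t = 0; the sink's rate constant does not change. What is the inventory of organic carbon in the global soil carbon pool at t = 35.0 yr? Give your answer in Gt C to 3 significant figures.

1520 Gt C

Residence time τ = M₀/F₀ = 28.30 yr. The eventual steady state is M_∞ = M₀·(F₁/F₀) = 1840 × 49.11/65.01 = 1390.0 Gt C.
The anomaly ΔM(t) = M(t) − M_∞ decays as ΔM₀·e^(−t/τ) with ΔM₀ = 1840 − 1390.0 = 450.0 Gt C.
At t = 35.0 yr, e^(−t/τ) = e^(−1.237) = 0.2904, so ΔM = 130.7 Gt C and M = 1390.0 + 130.7 = 1520.6 Gt C.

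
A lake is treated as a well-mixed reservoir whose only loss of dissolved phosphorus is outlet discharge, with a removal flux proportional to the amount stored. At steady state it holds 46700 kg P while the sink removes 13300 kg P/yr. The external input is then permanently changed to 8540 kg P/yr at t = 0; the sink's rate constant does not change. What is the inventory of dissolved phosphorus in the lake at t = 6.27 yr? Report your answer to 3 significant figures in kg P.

Residence time τ = M₀/F₀ = 3.511 yr. The eventual steady state is M_∞ = M₀·(F₁/F₀) = 46700 × 8540/13300 = 29986 kg P.
The anomaly ΔM(t) = M(t) − M_∞ decays as ΔM₀·e^(−t/τ) with ΔM₀ = 46700 − 29986 = 16710 kg P.
At t = 6.27 yr, e^(−t/τ) = e^(−1.786) = 0.1677, so ΔM = 2803 kg P and M = 29986 + 2803 = 32789 kg P.

32800 kg P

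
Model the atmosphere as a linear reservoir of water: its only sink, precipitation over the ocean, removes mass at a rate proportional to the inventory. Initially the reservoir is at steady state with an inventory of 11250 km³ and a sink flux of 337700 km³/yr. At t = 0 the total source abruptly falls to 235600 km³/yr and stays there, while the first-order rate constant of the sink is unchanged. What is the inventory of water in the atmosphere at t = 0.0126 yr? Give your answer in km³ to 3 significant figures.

10200 km³

Residence time τ = M₀/F₀ = 0.03331 yr. The eventual steady state is M_∞ = M₀·(F₁/F₀) = 11250 × 235600/337700 = 7848.7 km³.
The anomaly ΔM(t) = M(t) − M_∞ decays as ΔM₀·e^(−t/τ) with ΔM₀ = 11250 − 7848.7 = 3401 km³.
At t = 0.0126 yr, e^(−t/τ) = e^(−0.3782) = 0.6851, so ΔM = 2330 km³ and M = 7848.7 + 2330 = 10179 km³.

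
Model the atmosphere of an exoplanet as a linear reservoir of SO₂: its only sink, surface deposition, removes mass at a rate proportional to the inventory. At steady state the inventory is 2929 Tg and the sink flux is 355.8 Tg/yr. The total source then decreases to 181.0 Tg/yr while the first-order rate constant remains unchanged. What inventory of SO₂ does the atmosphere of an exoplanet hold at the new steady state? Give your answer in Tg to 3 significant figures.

1490 Tg

Rate constant k = F/M = 355.8 / 2929 = 0.1215 yr⁻¹.
At the new steady state, source = k·M_new ⇒ M_new = 181.0 / 0.1215 = 1490 Tg.
(Equivalently M_new = M × F_new/F_old = 2929 × 181.0/355.8.)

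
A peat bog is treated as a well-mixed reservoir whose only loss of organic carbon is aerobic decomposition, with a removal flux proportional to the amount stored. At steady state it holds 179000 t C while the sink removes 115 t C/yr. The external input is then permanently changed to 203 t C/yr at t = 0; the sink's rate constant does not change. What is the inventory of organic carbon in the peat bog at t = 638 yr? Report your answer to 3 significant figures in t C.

225000 t C

τ = M₀/F₀ = 179000/115 = 1557 yr; rate constant k = 1/τ.
New steady state M_∞ = F₁/k = F₁·τ = 203 × 1557 = 315970 t C.
M(t) = M_∞ + (M₀ − M_∞)·e^(−t/τ); t/τ = 638/1557 = 0.4099, so e^(−t/τ) = 0.6637.
M(t) = 315970 − 137000 × 0.6637 = 225060 t C.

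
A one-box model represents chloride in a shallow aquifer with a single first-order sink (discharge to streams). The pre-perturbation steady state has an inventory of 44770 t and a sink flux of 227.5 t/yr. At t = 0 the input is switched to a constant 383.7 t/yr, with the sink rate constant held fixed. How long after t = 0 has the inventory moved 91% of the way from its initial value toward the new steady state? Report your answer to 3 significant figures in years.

474 yr

τ = M₀/F₀ = 44770/227.5 = 196.8 yr.
The remaining gap fraction is e^(−t/τ); 91% covered ⇒ e^(−t/τ) = 0.0900.
t = −τ ln(0.0900) = 196.8 × 2.408 = 473.9 yr.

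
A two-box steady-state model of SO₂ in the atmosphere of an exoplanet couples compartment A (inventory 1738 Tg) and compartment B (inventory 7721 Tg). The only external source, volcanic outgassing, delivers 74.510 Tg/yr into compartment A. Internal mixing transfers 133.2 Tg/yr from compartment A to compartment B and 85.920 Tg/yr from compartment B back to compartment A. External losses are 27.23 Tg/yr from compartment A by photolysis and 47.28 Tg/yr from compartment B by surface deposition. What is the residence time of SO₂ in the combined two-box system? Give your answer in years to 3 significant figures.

127 yr

Treat the two boxes together as one reservoir: the mixing fluxes between them are internal recycling, so τ = ΣM / Σ(external losses).
M_total = 1738 + 7721 = 9459.0 Tg.
ΣF_external_out = 27.23 + 47.28 = 74.510 Tg/yr.
τ = M_total / ΣF_ext = 9459.0 / 74.510 = 126.9 yr.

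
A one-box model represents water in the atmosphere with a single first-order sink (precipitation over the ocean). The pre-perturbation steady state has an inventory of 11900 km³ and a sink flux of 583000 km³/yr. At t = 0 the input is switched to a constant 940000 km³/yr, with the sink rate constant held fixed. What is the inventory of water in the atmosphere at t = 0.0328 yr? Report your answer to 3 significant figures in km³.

The sink rate constant is k = F₀/M₀ = 583000/11900 = 48.99 yr⁻¹.
Solving dM/dt = F₁ − kM with M(0) = M₀ gives M(t) = F₁/k + (M₀ − F₁/k)·e^(−kt).
F₁/k = 940000/48.99 = 19187 km³; kt = 48.99 × 0.0328 = 1.607, e^(−kt) = 0.2005.
M(0.0328) = 19187 + (11900 − 19187) × 0.2005 = 19187 − 1461 = 17726 km³.

17700 km³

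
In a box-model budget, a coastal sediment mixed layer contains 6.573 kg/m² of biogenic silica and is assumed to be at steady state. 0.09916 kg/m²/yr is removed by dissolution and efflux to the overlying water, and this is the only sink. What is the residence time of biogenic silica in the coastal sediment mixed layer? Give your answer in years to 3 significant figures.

τ = M / F = 6.573 / 0.09916 = 66.29 yr.

66.3 yr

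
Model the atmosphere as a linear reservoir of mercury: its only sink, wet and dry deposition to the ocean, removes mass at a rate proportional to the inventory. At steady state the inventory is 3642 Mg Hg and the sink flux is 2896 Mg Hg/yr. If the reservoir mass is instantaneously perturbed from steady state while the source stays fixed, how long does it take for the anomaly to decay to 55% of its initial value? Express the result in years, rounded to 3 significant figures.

0.752 yr

For a linear reservoir the anomaly decays as exp(−t/τ) with τ = M/F = 3642/2896 = 1.258 yr.
exp(−t/τ) = 0.55 ⇒ t = −τ ln(0.55) = 1.258 × 0.5978 = 0.7518 yr.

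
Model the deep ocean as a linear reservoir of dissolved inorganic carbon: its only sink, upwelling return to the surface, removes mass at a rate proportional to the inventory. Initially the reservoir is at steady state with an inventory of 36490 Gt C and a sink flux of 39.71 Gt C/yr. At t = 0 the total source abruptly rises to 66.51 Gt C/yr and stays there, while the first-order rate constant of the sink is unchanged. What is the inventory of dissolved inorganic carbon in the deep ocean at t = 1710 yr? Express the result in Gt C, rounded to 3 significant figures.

τ = M₀/F₀ = 36490/39.71 = 918.9 yr; rate constant k = 1/τ.
New steady state M_∞ = F₁/k = F₁·τ = 66.51 × 918.9 = 61117 Gt C.
M(t) = M_∞ + (M₀ − M_∞)·e^(−t/τ); t/τ = 1710/918.9 = 1.861, so e^(−t/τ) = 0.1555.
M(t) = 61117 − 24630 × 0.1555 = 57287 Gt C.

57300 Gt C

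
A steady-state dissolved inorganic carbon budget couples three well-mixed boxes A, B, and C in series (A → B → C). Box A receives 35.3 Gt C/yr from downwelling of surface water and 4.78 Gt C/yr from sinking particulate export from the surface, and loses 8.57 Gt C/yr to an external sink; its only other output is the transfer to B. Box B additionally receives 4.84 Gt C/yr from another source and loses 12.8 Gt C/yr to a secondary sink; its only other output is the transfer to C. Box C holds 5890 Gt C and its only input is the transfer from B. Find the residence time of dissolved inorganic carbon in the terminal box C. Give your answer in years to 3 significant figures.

250 yr

Box A: F(A→B) = (35.3 + 4.78) − 8.57 = 31.510 Gt C/yr.
Box B: F(B→C) = (31.510 + 4.84) − 12.8 = 23.550 Gt C/yr.
Box C throughput = its input = 23.550 Gt C/yr; τ = 5890 / 23.550 = 250.1 yr.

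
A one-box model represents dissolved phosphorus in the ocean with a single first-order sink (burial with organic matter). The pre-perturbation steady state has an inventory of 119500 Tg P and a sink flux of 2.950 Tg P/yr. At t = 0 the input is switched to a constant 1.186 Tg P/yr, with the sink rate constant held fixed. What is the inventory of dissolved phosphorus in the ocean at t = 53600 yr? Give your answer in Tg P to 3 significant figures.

67100 Tg P

Residence time τ = M₀/F₀ = 40510 yr. The eventual steady state is M_∞ = M₀·(F₁/F₀) = 119500 × 1.186/2.950 = 48043 Tg P.
The anomaly ΔM(t) = M(t) − M_∞ decays as ΔM₀·e^(−t/τ) with ΔM₀ = 119500 − 48043 = 71460 Tg P.
At t = 53600 yr, e^(−t/τ) = e^(−1.323) = 0.2663, so ΔM = 19030 Tg P and M = 48043 + 19030 = 67071 Tg P.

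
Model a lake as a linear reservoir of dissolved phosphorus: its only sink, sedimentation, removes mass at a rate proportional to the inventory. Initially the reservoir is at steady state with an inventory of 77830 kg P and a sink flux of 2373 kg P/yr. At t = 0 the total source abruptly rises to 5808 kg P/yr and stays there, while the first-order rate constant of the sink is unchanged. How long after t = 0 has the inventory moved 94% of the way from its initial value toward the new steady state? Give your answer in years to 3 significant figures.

92.3 yr

τ = M₀/F₀ = 77830/2373 = 32.80 yr.
The remaining gap fraction is e^(−t/τ); 94% covered ⇒ e^(−t/τ) = 0.0600.
t = −τ ln(0.0600) = 32.80 × 2.813 = 92.27 yr.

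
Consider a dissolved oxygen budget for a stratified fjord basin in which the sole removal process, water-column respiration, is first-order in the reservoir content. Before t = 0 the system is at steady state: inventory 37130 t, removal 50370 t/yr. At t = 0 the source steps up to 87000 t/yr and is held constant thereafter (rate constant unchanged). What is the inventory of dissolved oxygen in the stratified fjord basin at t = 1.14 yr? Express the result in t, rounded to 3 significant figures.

τ = M₀/F₀ = 37130/50370 = 0.7371 yr; rate constant k = 1/τ.
New steady state M_∞ = F₁/k = F₁·τ = 87000 × 0.7371 = 64132 t.
M(t) = M_∞ + (M₀ − M_∞)·e^(−t/τ); t/τ = 1.14/0.7371 = 1.547, so e^(−t/τ) = 0.2130.
M(t) = 64132 − 27000 × 0.2130 = 58381 t.

58400 t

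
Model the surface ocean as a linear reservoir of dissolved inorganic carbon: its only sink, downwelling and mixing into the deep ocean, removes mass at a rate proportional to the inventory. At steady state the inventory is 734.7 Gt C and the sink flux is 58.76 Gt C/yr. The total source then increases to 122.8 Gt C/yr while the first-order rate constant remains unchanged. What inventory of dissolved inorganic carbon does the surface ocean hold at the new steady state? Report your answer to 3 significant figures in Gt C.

Rate constant k = F/M = 58.76 / 734.7 = 0.07998 yr⁻¹.
At the new steady state, source = k·M_new ⇒ M_new = 122.8 / 0.07998 = 1535 Gt C.
(Equivalently M_new = M × F_new/F_old = 734.7 × 122.8/58.76.)

1540 Gt C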